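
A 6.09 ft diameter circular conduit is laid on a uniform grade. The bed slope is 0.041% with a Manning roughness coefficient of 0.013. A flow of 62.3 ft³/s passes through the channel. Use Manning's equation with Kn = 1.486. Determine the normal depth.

Manning's equation rearranged: A R^(2/3) = nQ / (1.486·√S) = 0.013 × 62.3 / (1.486 × √0.00041) = 26.92.
At y = 4.77 ft: A R^(2/3) = 36.88 — high.
At y = 2.85 ft: A R^(2/3) = 17.2 — low.
At y = 3.75 ft: A R^(2/3) = 26.94 — close enough.

y_n = 3.75 ft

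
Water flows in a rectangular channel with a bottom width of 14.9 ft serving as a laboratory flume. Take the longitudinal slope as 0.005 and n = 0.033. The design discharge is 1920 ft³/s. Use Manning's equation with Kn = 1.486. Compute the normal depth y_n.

y_n = 14.1 ft

Manning's equation rearranged: A R^(2/3) = nQ / (1.486·√S) = 0.033 × 1920 / (1.486 × √0.005) = 603.
Trying y = 15.7 ft: A R^(2/3) = 688.8 — high.
Trying y = 10.3 ft: A R^(2/3) = 407.3 — low.
Trying y = 14.1 ft: A R^(2/3) = 604 — close enough.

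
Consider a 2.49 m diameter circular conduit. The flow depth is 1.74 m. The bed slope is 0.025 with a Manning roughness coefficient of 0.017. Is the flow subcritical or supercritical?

supercritical

For a circular section of diameter D = 2.49 m at depth y = 1.74 m, the central angle is θ = 2 arccos(1 − 2y/D) = 3.959 rad. Then A = (D²/8)(θ − sin θ) = 3.634 m² and P = Dθ/2 = 4.929 m.
Hydraulic radius R = A/P = 3.634/4.929 = 0.7372 m.
V = (1/n) R^(2/3) √S = (1/0.017) × 0.7372^(2/3) × √0.025 = 7.59 m/s. Hydraulic depth D_h = A/T = 3.634/2.285 = 1.591 m.
Froude number Fr = V/√(g·D_h) = 7.59/√(9.81×1.591) = 1.92, which is greater than 1, so the flow is supercritical.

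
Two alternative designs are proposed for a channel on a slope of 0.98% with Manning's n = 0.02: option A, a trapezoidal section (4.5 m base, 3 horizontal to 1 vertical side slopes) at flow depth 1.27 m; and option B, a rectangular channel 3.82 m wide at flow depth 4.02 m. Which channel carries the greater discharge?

channel B

Channel A: With bottom width b = 4.5 m and side slope z = 3: A = (b + zy)y = (4.5 + 3×1.27)×1.27 = 10.55 m²; P = b + 2y√(1+z²) = 4.5 + 2×1.27×3.162 = 12.53 m. Hydraulic radius R = A/P = 10.55/12.53 = 0.8421 m. Q_A = (1/0.02)·10.55·0.8421^(2/3)·√0.0098 = 46.58 m³/s.
Channel B: Flow area A = b·y = 3.82 × 4.02 = 15.36 m². Wetted perimeter P = b + 2y = 3.82 + 2×4.02 = 11.86 m. Hydraulic radius R = A/P = 15.36/11.86 = 1.295 m. Q_B = (1/0.02)·15.36·1.295^(2/3)·√0.0098 = 90.3 m³/s.
Q_A = 46.58 m³/s vs Q_B = 90.3 m³/s, so channel B carries more.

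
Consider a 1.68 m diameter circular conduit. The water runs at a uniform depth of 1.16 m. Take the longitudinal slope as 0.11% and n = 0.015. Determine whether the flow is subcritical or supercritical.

subcritical

For a circular section of diameter D = 1.68 m at depth y = 1.16 m, the central angle is θ = 2 arccos(1 − 2y/D) = 3.923 rad. Then A = (D²/8)(θ − sin θ) = 1.633 m² and P = Dθ/2 = 3.296 m.
Hydraulic radius R = A/P = 1.633/3.296 = 0.4954 m.
V = (1/n) R^(2/3) √S = (1/0.015) × 0.4954^(2/3) × √0.0011 = 1.384 m/s. Hydraulic depth D_h = A/T = 1.633/1.553 = 1.051 m.
Froude number Fr = V/√(g·D_h) = 1.384/√(9.81×1.051) = 0.431, which is less than 1, so the flow is subcritical.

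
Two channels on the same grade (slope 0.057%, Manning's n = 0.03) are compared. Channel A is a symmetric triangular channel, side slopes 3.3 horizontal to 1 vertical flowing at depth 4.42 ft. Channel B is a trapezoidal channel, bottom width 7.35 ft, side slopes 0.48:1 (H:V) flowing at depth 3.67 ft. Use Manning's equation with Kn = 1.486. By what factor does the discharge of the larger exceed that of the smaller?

Channel A: For a triangular section with side slope z = 3.3: A = zy² = 3.3×4.42² = 64.47 ft²; P = 2y√(1+z²) = 2×4.42×3.448 = 30.48 ft. Hydraulic radius R = A/P = 64.47/30.48 = 2.115 ft. Q_A = (1.486/0.03)·64.47·2.115^(2/3)·√0.00057 = 125.6 ft³/s.
Channel B: With bottom width b = 7.35 ft and side slope z = 0.48: A = (b + zy)y = (7.35 + 0.48×3.67)×3.67 = 33.44 ft²; P = b + 2y√(1+z²) = 7.35 + 2×3.67×1.109 = 15.49 ft. Hydraulic radius R = A/P = 33.44/15.49 = 2.159 ft. Q_B = (1.486/0.03)·33.44·2.159^(2/3)·√0.00057 = 66.05 ft³/s.
The larger discharge is 125.6 ft³/s and the smaller is 66.05 ft³/s; the ratio is 1.9.

1.9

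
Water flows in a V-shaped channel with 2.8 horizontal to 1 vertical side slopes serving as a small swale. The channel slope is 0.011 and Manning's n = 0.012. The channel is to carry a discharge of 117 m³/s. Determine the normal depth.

y_n = 2.17 m

Manning's equation rearranged: A R^(2/3) = nQ / (1·√S) = 0.012 × 117 / (√0.011) = 13.39.
Try y = 2.38 m: A R^(2/3) = 17.11 — too large.
Try y = 1.88 m: A R^(2/3) = 9.124 — too small.
Try y = 2.17 m: A R^(2/3) = 13.38 — close enough.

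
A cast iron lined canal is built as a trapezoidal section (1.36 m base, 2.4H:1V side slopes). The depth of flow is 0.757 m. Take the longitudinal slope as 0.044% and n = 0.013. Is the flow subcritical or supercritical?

With bottom width b = 1.36 m and side slope z = 2.4: A = (b + zy)y = (1.36 + 2.4×0.757)×0.757 = 2.405 m²; P = b + 2y√(1+z²) = 1.36 + 2×0.757×2.6 = 5.296 m.
Hydraulic radius R = A/P = 2.405/5.296 = 0.4541 m.
V = (1/n) R^(2/3) √S = (1/0.013) × 0.4541^(2/3) × √0.00044 = 0.9532 m/s. Hydraulic depth D_h = A/T = 2.405/4.994 = 0.4816 m.
Froude number Fr = V/√(g·D_h) = 0.9532/√(9.81×0.4816) = 0.439, which is less than 1, so the flow is subcritical.

subcritical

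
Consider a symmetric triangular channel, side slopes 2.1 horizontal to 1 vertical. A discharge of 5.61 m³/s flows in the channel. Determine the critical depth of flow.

y_c = 1.08 m

At critical depth, Q² T / (g A³) = 1, i.e. A³/T = Q²/g = 5.61²/9.81 = 3.208.
At y = 0.743 m: A³/T = 0.4993 — too small.
At y = 1.08 m: A³/T = 3.24 — matches.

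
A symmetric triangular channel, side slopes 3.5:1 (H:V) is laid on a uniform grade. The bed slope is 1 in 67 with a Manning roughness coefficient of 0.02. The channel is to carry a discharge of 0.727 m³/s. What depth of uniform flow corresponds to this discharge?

y_n = 0.338 m

Manning's equation rearranged: A R^(2/3) = nQ / (1·√S) = 0.02 × 0.727 / (√0.01493) = 0.119.
Try y = 0.242 m: A R^(2/3) = 0.04885 — low.
Try y = 0.338 m: A R^(2/3) = 0.1191 — matches.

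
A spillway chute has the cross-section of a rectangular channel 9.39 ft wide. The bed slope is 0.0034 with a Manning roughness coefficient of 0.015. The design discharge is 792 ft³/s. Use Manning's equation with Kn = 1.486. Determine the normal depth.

Manning's equation rearranged: A R^(2/3) = nQ / (1.486·√S) = 0.015 × 792 / (1.486 × √0.0034) = 137.1.
At y = 8.66 ft: A R^(2/3) = 170.8 — high.
At y = 6.39 ft: A R^(2/3) = 116.5 — low.
At y = 7.26 ft: A R^(2/3) = 137.1 — matches.

y_n = 7.26 ft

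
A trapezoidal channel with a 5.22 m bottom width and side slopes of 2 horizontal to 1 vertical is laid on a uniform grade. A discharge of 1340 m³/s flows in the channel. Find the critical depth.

y_c = 8.62 m

At critical depth, Q² T / (g A³) = 1, i.e. A³/T = Q²/g = 1340²/9.81 = 183000.
Trying y = 6.2 m: A³/T = 43430 — low.
Trying y = 10 m: A³/T = 354700 — high.
Trying y = 8.62 m: A³/T = 182800 — ≈ 183000.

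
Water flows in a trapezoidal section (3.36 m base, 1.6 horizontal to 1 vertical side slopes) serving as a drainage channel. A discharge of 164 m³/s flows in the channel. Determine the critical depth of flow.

y_c = 3.73 m

At critical depth, Q² T / (g A³) = 1, i.e. A³/T = Q²/g = 164²/9.81 = 2742.
At y = 4.62 m: A³/T = 6756 — high.
At y = 2.78 m: A³/T = 834.5 — low.
At y = 3.73 m: A³/T = 2754 — close enough.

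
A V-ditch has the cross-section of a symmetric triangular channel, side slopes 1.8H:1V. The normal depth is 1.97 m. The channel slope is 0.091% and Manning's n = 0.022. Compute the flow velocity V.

V = 1.24 m/s

For a triangular section with side slope z = 1.8: A = zy² = 1.8×1.97² = 6.986 m²; P = 2y√(1+z²) = 2×1.97×2.059 = 8.113 m.
Hydraulic radius R = A/P = 6.986/8.113 = 0.861 m.
From Manning's equation, V = (1/n) R^(2/3) S^(1/2) = (1/0.022) × 0.861^(2/3) × 0.00091^(1/2) = 1.24 m/s.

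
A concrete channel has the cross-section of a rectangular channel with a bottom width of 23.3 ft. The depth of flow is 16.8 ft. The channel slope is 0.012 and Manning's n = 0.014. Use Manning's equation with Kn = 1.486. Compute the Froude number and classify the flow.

Flow area A = b·y = 23.3 × 16.8 = 391.4 ft². Wetted perimeter P = b + 2y = 23.3 + 2×16.8 = 56.9 ft.
Hydraulic radius R = A/P = 391.4/56.9 = 6.879 ft.
V = (1.486/n) R^(2/3) √S = (1.486/0.014) × 6.879^(2/3) × √0.012 = 42.06 ft/s. Hydraulic depth D_h = A/T = 391.4/23.3 = 16.8 ft.
Froude number Fr = V/√(g·D_h) = 42.06/√(32.2×16.8) = 1.81, which is greater than 1, so the flow is supercritical.

supercritical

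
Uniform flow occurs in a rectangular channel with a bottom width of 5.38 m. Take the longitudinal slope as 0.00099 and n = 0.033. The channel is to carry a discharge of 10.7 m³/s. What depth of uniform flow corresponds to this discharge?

Manning's equation rearranged: A R^(2/3) = nQ / (1·√S) = 0.033 × 10.7 / (√0.00099) = 11.22.
Trying y = 2.38 m: A R^(2/3) = 14.96 — high.
Trying y = 1.93 m: A R^(2/3) = 11.22 — matches.

y_n = 1.93 m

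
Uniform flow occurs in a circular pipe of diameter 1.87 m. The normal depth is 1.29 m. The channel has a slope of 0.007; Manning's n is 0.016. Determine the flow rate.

Q = 7.1 m³/s

For a circular section of diameter D = 1.87 m at depth y = 1.29 m, the central angle is θ = 2 arccos(1 − 2y/D) = 3.92 rad. Then A = (D²/8)(θ − sin θ) = 2.021 m² and P = Dθ/2 = 3.666 m.
Hydraulic radius R = A/P = 2.021/3.666 = 0.5513 m.
Manning's equation: Q = (1/n) A R^(2/3) S^(1/2) = (1/0.016) × 2.021 × 0.5513^(2/3) × 0.007^(1/2) = 7.1 m³/s.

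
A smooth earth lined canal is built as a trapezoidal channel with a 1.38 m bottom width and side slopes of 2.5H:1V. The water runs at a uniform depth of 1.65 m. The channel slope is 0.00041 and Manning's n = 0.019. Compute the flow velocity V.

V = 0.982 m/s

With bottom width b = 1.38 m and side slope z = 2.5: A = (b + zy)y = (1.38 + 2.5×1.65)×1.65 = 9.083 m²; P = b + 2y√(1+z²) = 1.38 + 2×1.65×2.693 = 10.27 m.
Hydraulic radius R = A/P = 9.083/10.27 = 0.8848 m.
From Manning's equation, V = (1/n) R^(2/3) S^(1/2) = (1/0.019) × 0.8848^(2/3) × 0.00041^(1/2) = 0.982 m/s.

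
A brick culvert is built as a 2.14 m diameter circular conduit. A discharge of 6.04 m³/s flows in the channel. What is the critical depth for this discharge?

At critical depth, Q² T / (g A³) = 1, i.e. A³/T = Q²/g = 6.04²/9.81 = 3.719.
At y = 1.01 m: A³/T = 2.18 — short.
At y = 1.37 m: A³/T = 7.002 — over.
At y = 1.16 m: A³/T = 3.7 — close enough.

y_c = 1.16 m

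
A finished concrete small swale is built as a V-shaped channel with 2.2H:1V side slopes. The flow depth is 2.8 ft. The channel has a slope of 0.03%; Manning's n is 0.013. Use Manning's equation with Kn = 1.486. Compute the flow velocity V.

For a triangular section with side slope z = 2.2: A = zy² = 2.2×2.8² = 17.25 ft²; P = 2y√(1+z²) = 2×2.8×2.417 = 13.53 ft.
Hydraulic radius R = A/P = 17.25/13.53 = 1.275 ft.
From Manning's equation, V = (1.486/n) R^(2/3) S^(1/2) = (1.486/0.013) × 1.275^(2/3) × 0.0003^(1/2) = 2.33 ft/s.

V = 2.33 ft/s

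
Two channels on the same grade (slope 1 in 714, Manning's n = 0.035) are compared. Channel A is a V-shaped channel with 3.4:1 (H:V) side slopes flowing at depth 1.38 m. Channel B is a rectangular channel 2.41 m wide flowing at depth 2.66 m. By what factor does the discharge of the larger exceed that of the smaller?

1.15

Channel A: For a triangular section with side slope z = 3.4: A = zy² = 3.4×1.38² = 6.475 m²; P = 2y√(1+z²) = 2×1.38×3.544 = 9.781 m. Hydraulic radius R = A/P = 6.475/9.781 = 0.662 m. Q_A = (1/0.035)·6.475·0.662^(2/3)·√0.001401 = 5.259 m³/s.
Channel B: Flow area A = b·y = 2.41 × 2.66 = 6.411 m². Wetted perimeter P = b + 2y = 2.41 + 2×2.66 = 7.73 m. Hydraulic radius R = A/P = 6.411/7.73 = 0.8293 m. Q_B = (1/0.035)·6.411·0.8293^(2/3)·√0.001401 = 6.051 m³/s.
The larger discharge is 6.051 m³/s and the smaller is 5.259 m³/s; the ratio is 1.15.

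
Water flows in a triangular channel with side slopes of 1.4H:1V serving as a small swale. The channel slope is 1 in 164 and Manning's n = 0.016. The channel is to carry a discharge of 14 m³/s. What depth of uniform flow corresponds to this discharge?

y_n = 1.64 m

Manning's equation rearranged: A R^(2/3) = nQ / (1·√S) = 0.016 × 14 / (√0.006098) = 2.869.
Try y = 2.02 m: A R^(2/3) = 5.012 — too large.
Try y = 1.64 m: A R^(2/3) = 2.875 — ≈ 2.869.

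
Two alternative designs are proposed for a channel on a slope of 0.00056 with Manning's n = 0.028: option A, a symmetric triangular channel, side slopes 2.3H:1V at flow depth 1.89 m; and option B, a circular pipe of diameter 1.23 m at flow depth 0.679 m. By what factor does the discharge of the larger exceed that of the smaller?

Channel A: For a triangular section with side slope z = 2.3: A = zy² = 2.3×1.89² = 8.216 m²; P = 2y√(1+z²) = 2×1.89×2.508 = 9.48 m. Hydraulic radius R = A/P = 8.216/9.48 = 0.8666 m. Q_A = (1/0.028)·8.216·0.8666^(2/3)·√0.00056 = 6.312 m³/s.
Channel B: For a circular section of diameter D = 1.23 m at depth y = 0.679 m, the central angle is θ = 2 arccos(1 − 2y/D) = 3.35 rad. Then A = (D²/8)(θ − sin θ) = 0.6727 m² and P = Dθ/2 = 2.06 m. Hydraulic radius R = A/P = 0.6727/2.06 = 0.3265 m. Q_B = (1/0.028)·0.6727·0.3265^(2/3)·√0.00056 = 0.2696 m³/s.
The larger discharge is 6.312 m³/s and the smaller is 0.2696 m³/s; the ratio is 23.4.

23.4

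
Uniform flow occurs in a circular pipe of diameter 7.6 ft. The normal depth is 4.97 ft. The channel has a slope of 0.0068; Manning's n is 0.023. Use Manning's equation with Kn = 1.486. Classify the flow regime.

subcritical

For a circular section of diameter D = 7.6 ft at depth y = 4.97 ft, the central angle is θ = 2 arccos(1 − 2y/D) = 3.768 rad. Then A = (D²/8)(θ − sin θ) = 31.43 ft² and P = Dθ/2 = 14.32 ft.
Hydraulic radius R = A/P = 31.43/14.32 = 2.195 ft.
V = (1.486/n) R^(2/3) √S = (1.486/0.023) × 2.195^(2/3) × √0.0068 = 9 ft/s. Hydraulic depth D_h = A/T = 31.43/7.231 = 4.347 ft.
Froude number Fr = V/√(g·D_h) = 9/√(32.2×4.347) = 0.761, which is less than 1, so the flow is subcritical.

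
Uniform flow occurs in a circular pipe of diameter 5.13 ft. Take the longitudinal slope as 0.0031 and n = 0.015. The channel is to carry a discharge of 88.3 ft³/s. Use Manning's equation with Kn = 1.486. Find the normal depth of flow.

y_n = 3.03 ft

Manning's equation rearranged: A R^(2/3) = nQ / (1.486·√S) = 0.015 × 88.3 / (1.486 × √0.0031) = 16.01.
Trying y = 3.52 ft: A R^(2/3) = 19.89 — too large.
Trying y = 2.47 ft: A R^(2/3) = 11.44 — too small.
Trying y = 3.03 ft: A R^(2/3) = 16 — ≈ 16.01.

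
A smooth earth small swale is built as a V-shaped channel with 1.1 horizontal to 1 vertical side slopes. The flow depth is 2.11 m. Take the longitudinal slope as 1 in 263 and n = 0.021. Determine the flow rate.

Q = 12.2 m³/s

For a triangular section with side slope z = 1.1: A = zy² = 1.1×2.11² = 4.897 m²; P = 2y√(1+z²) = 2×2.11×1.487 = 6.273 m.
Hydraulic radius R = A/P = 4.897/6.273 = 0.7806 m.
Manning's equation: Q = (1/n) A R^(2/3) S^(1/2) = (1/0.021) × 4.897 × 0.7806^(2/3) × 0.003802^(1/2) = 12.2 m³/s.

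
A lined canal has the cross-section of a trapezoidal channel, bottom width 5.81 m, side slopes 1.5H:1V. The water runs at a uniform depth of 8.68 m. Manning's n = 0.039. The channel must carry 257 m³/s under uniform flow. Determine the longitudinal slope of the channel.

With bottom width b = 5.81 m and side slope z = 1.5: A = (b + zy)y = (5.81 + 1.5×8.68)×8.68 = 163.4 m²; P = b + 2y√(1+z²) = 5.81 + 2×8.68×1.803 = 37.11 m.
Hydraulic radius R = A/P = 163.4/37.11 = 4.405 m.
From Manning's equation, S = [nQ / (1 A R^(2/3))]² = [0.039 × 257 / (1 × 163.4 × 4.405^(2/3))]² = 0.000521.

S = 0.000521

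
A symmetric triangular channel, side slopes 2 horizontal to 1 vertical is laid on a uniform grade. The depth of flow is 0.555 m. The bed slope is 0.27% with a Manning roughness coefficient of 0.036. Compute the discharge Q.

Q = 0.351 m³/s

For a triangular section with side slope z = 2: A = zy² = 2×0.555² = 0.6161 m²; P = 2y√(1+z²) = 2×0.555×2.236 = 2.482 m.
Hydraulic radius R = A/P = 0.6161/2.482 = 0.2482 m.
Manning's equation: Q = (1/n) A R^(2/3) S^(1/2) = (1/0.036) × 0.6161 × 0.2482^(2/3) × 0.0027^(1/2) = 0.351 m³/s.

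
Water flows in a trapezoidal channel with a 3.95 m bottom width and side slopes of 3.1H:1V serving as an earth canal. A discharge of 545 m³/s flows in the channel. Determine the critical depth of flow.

y_c = 5.16 m

At critical depth, Q² T / (g A³) = 1, i.e. A³/T = Q²/g = 545²/9.81 = 30280.
Try y = 3.57 m: A³/T = 5907 — short.
Try y = 6.25 m: A³/T = 72560 — over.
Try y = 5.16 m: A³/T = 30330 — close enough.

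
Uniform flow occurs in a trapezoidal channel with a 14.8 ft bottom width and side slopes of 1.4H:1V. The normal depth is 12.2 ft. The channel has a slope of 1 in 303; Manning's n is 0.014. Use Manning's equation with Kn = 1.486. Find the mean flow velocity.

V = 22 ft/s

With bottom width b = 14.8 ft and side slope z = 1.4: A = (b + zy)y = (14.8 + 1.4×12.2)×12.2 = 388.9 ft²; P = b + 2y√(1+z²) = 14.8 + 2×12.2×1.72 = 56.78 ft.
Hydraulic radius R = A/P = 388.9/56.78 = 6.85 ft.
From Manning's equation, V = (1.486/n) R^(2/3) S^(1/2) = (1.486/0.014) × 6.85^(2/3) × 0.0033^(1/2) = 22 ft/s.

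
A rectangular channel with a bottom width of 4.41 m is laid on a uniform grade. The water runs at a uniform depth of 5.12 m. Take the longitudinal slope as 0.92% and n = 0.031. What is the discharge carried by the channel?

Flow area A = b·y = 4.41 × 5.12 = 22.58 m². Wetted perimeter P = b + 2y = 4.41 + 2×5.12 = 14.65 m.
Hydraulic radius R = A/P = 22.58/14.65 = 1.541 m.
Manning's equation: Q = (1/n) A R^(2/3) S^(1/2) = (1/0.031) × 22.58 × 1.541^(2/3) × 0.0092^(1/2) = 93.2 m³/s.

Q = 93.2 m³/s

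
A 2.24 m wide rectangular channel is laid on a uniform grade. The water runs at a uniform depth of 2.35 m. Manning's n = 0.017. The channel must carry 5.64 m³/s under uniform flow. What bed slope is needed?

Flow area A = b·y = 2.24 × 2.35 = 5.264 m². Wetted perimeter P = b + 2y = 2.24 + 2×2.35 = 6.94 m.
Hydraulic radius R = A/P = 5.264/6.94 = 0.7585 m.
From Manning's equation, S = [nQ / (1 A R^(2/3))]² = [0.017 × 5.64 / (1 × 5.264 × 0.7585^(2/3))]² = 0.00048.

S = 0.00048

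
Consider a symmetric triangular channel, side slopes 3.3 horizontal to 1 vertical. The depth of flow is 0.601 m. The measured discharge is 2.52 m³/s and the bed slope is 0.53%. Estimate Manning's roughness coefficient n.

For a triangular section with side slope z = 3.3: A = zy² = 3.3×0.601² = 1.192 m²; P = 2y√(1+z²) = 2×0.601×3.448 = 4.145 m.
Hydraulic radius R = A/P = 1.192/4.145 = 0.2876 m.
Rearranging Manning's equation: n = (1/Q) A R^(2/3) S^(1/2) = (1/2.52) × 1.192 × 0.2876^(2/3) × √0.0053 = 0.015.

n = 0.015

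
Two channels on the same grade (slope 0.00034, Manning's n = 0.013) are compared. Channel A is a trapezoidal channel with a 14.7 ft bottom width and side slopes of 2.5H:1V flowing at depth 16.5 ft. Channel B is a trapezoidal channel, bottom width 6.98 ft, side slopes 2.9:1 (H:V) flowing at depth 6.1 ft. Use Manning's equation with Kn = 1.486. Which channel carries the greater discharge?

channel A

Channel A: With bottom width b = 14.7 ft and side slope z = 2.5: A = (b + zy)y = (14.7 + 2.5×16.5)×16.5 = 923.2 ft²; P = b + 2y√(1+z²) = 14.7 + 2×16.5×2.693 = 103.6 ft. Hydraulic radius R = A/P = 923.2/103.6 = 8.915 ft. Q_A = (1.486/0.013)·923.2·8.915^(2/3)·√0.00034 = 8366 ft³/s.
Channel B: With bottom width b = 6.98 ft and side slope z = 2.9: A = (b + zy)y = (6.98 + 2.9×6.1)×6.1 = 150.5 ft²; P = b + 2y√(1+z²) = 6.98 + 2×6.1×3.068 = 44.4 ft. Hydraulic radius R = A/P = 150.5/44.4 = 3.389 ft. Q_B = (1.486/0.013)·150.5·3.389^(2/3)·√0.00034 = 715.6 ft³/s.
Q_A = 8366 ft³/s vs Q_B = 715.6 ft³/s, so channel A carries more.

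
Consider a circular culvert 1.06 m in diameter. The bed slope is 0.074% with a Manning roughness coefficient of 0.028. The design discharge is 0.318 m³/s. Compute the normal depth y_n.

Manning's equation rearranged: A R^(2/3) = nQ / (1·√S) = 0.028 × 0.318 / (√0.00074) = 0.3273.
At y = 0.696 m: A R^(2/3) = 0.2794 — too small.
At y = 0.785 m: A R^(2/3) = 0.3271 — matches.

y_n = 0.785 m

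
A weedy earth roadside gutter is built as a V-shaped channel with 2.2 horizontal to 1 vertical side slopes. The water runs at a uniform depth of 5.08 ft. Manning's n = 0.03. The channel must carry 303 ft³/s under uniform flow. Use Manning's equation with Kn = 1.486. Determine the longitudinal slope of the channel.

For a triangular section with side slope z = 2.2: A = zy² = 2.2×5.08² = 56.77 ft²; P = 2y√(1+z²) = 2×5.08×2.417 = 24.55 ft.
Hydraulic radius R = A/P = 56.77/24.55 = 2.312 ft.
From Manning's equation, S = [nQ / (1.486 A R^(2/3))]² = [0.03 × 303 / (1.486 × 56.77 × 2.312^(2/3))]² = 0.0038.

S = 0.0038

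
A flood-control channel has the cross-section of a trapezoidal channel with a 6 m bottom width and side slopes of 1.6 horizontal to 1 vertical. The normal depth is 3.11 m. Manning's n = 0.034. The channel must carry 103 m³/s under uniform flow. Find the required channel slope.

With bottom width b = 6 m and side slope z = 1.6: A = (b + zy)y = (6 + 1.6×3.11)×3.11 = 34.14 m²; P = b + 2y√(1+z²) = 6 + 2×3.11×1.887 = 17.74 m.
Hydraulic radius R = A/P = 34.14/17.74 = 1.925 m.
From Manning's equation, S = [nQ / (1 A R^(2/3))]² = [0.034 × 103 / (1 × 34.14 × 1.925^(2/3))]² = 0.0044.

S = 0.0044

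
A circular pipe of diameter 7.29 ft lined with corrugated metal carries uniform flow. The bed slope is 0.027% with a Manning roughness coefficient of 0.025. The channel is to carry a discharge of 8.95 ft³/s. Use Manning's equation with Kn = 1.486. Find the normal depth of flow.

Manning's equation rearranged: A R^(2/3) = nQ / (1.486·√S) = 0.025 × 8.95 / (1.486 × √0.00027) = 9.164.
Trying y = 1.38 ft: A R^(2/3) = 4.878 — low.
Trying y = 1.89 ft: A R^(2/3) = 9.167 — ≈ 9.164.

y_n = 1.89 ft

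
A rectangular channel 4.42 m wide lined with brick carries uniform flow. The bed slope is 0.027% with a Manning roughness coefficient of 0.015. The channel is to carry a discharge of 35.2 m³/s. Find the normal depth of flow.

Manning's equation rearranged: A R^(2/3) = nQ / (1·√S) = 0.015 × 35.2 / (√0.00027) = 32.13.
At y = 3.83 m: A R^(2/3) = 21.2 — too small.
At y = 5.39 m: A R^(2/3) = 32.15 — matches.

y_n = 5.39 m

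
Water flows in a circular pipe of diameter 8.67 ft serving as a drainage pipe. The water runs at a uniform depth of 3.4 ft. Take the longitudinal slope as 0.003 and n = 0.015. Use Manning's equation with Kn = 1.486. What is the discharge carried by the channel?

Q = 174 ft³/s

For a circular section of diameter D = 8.67 ft at depth y = 3.4 ft, the central angle is θ = 2 arccos(1 − 2y/D) = 2.707 rad. Then A = (D²/8)(θ − sin θ) = 21.48 ft² and P = Dθ/2 = 11.73 ft.
Hydraulic radius R = A/P = 21.48/11.73 = 1.83 ft.
Manning's equation: Q = (1.486/n) A R^(2/3) S^(1/2) = (1.486/0.015) × 21.48 × 1.83^(2/3) × 0.003^(1/2) = 174 ft³/s.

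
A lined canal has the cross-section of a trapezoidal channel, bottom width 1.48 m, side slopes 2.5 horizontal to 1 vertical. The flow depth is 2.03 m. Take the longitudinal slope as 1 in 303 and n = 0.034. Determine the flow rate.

With bottom width b = 1.48 m and side slope z = 2.5: A = (b + zy)y = (1.48 + 2.5×2.03)×2.03 = 13.31 m²; P = b + 2y√(1+z²) = 1.48 + 2×2.03×2.693 = 12.41 m.
Hydraulic radius R = A/P = 13.31/12.41 = 1.072 m.
Manning's equation: Q = (1/n) A R^(2/3) S^(1/2) = (1/0.034) × 13.31 × 1.072^(2/3) × 0.0033^(1/2) = 23.6 m³/s.

Q = 23.6 m³/s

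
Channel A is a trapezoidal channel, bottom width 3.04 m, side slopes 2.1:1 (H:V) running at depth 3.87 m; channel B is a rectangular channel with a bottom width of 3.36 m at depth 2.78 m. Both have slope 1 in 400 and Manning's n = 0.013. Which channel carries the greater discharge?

Channel A: With bottom width b = 3.04 m and side slope z = 2.1: A = (b + zy)y = (3.04 + 2.1×3.87)×3.87 = 43.22 m²; P = b + 2y√(1+z²) = 3.04 + 2×3.87×2.326 = 21.04 m. Hydraulic radius R = A/P = 43.22/21.04 = 2.054 m. Q_A = (1/0.013)·43.22·2.054^(2/3)·√0.0025 = 268.6 m³/s.
Channel B: Flow area A = b·y = 3.36 × 2.78 = 9.341 m². Wetted perimeter P = b + 2y = 3.36 + 2×2.78 = 8.92 m. Hydraulic radius R = A/P = 9.341/8.92 = 1.047 m. Q_B = (1/0.013)·9.341·1.047^(2/3)·√0.0025 = 37.05 m³/s.
Q_A = 268.6 m³/s vs Q_B = 37.05 m³/s, so channel A carries more.

channel A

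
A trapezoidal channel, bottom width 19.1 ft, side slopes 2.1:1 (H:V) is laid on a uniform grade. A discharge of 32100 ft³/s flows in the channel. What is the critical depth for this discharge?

y_c = 23 ft

At critical depth, Q² T / (g A³) = 1, i.e. A³/T = Q²/g = 32100²/32.2 = 32000000.
Try y = 20.4 ft: A³/T = 19250000 — short.
Try y = 23 ft: A³/T = 32200000 — matches.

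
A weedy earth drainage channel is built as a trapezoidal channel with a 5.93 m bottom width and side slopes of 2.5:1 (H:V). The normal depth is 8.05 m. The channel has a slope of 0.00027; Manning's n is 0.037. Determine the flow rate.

With bottom width b = 5.93 m and side slope z = 2.5: A = (b + zy)y = (5.93 + 2.5×8.05)×8.05 = 209.7 m²; P = b + 2y√(1+z²) = 5.93 + 2×8.05×2.693 = 49.28 m.
Hydraulic radius R = A/P = 209.7/49.28 = 4.256 m.
Manning's equation: Q = (1/n) A R^(2/3) S^(1/2) = (1/0.037) × 209.7 × 4.256^(2/3) × 0.00027^(1/2) = 245 m³/s.

Q = 245 m³/s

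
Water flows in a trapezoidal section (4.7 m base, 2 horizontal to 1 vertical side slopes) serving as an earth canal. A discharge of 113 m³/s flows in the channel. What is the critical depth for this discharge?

y_c = 2.7 m

At critical depth, Q² T / (g A³) = 1, i.e. A³/T = Q²/g = 113²/9.81 = 1302.
At y = 2.03 m: A³/T = 438.6 — too small.
At y = 2.97 m: A³/T = 1903 — too large.
At y = 2.7 m: A³/T = 1308 — ≈ 1302.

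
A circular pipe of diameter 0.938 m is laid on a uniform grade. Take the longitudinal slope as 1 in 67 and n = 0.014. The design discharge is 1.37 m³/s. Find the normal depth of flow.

Manning's equation rearranged: A R^(2/3) = nQ / (1·√S) = 0.014 × 1.37 / (√0.01493) = 0.157.
At y = 0.425 m: A R^(2/3) = 0.1108 — short.
At y = 0.522 m: A R^(2/3) = 0.1569 — close enough.

y_n = 0.522 m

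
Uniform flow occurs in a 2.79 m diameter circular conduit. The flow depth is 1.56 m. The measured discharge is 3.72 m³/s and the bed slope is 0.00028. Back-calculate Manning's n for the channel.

For a circular section of diameter D = 2.79 m at depth y = 1.56 m, the central angle is θ = 2 arccos(1 − 2y/D) = 3.379 rad. Then A = (D²/8)(θ − sin θ) = 3.516 m² and P = Dθ/2 = 4.713 m.
Hydraulic radius R = A/P = 3.516/4.713 = 0.746 m.
Rearranging Manning's equation: n = (1/Q) A R^(2/3) S^(1/2) = (1/3.72) × 3.516 × 0.746^(2/3) × √0.00028 = 0.013.

n = 0.013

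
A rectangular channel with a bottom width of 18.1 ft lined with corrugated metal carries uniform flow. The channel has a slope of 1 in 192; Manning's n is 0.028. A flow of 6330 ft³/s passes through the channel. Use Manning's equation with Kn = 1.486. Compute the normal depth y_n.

y_n = 25.7 ft

Manning's equation rearranged: A R^(2/3) = nQ / (1.486·√S) = 0.028 × 6330 / (1.486 × √0.005208) = 1653.
Try y = 17.6 ft: A R^(2/3) = 1049 — low.
Try y = 32.6 ft: A R^(2/3) = 2176 — high.
Try y = 25.7 ft: A R^(2/3) = 1652 — close enough.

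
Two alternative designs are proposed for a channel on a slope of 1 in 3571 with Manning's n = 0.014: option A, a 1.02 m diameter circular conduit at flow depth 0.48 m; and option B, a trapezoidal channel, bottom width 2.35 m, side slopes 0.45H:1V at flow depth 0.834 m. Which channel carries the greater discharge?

Channel A: For a circular section of diameter D = 1.02 m at depth y = 0.48 m, the central angle is θ = 2 arccos(1 − 2y/D) = 3.024 rad. Then A = (D²/8)(θ − sin θ) = 0.378 m² and P = Dθ/2 = 1.542 m. Hydraulic radius R = A/P = 0.378/1.542 = 0.2451 m. Q_A = (1/0.014)·0.378·0.2451^(2/3)·√0.00028 = 0.1769 m³/s.
Channel B: With bottom width b = 2.35 m and side slope z = 0.45: A = (b + zy)y = (2.35 + 0.45×0.834)×0.834 = 2.273 m²; P = b + 2y√(1+z²) = 2.35 + 2×0.834×1.097 = 4.179 m. Hydraulic radius R = A/P = 2.273/4.179 = 0.5439 m. Q_B = (1/0.014)·2.273·0.5439^(2/3)·√0.00028 = 1.81 m³/s.
Q_A = 0.1769 m³/s vs Q_B = 1.81 m³/s, so channel B carries more.

channel B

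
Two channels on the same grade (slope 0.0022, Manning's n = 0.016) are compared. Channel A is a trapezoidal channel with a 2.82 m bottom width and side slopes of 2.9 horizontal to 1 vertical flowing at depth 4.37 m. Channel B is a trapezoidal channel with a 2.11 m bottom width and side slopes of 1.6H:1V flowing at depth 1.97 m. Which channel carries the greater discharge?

channel A

Channel A: With bottom width b = 2.82 m and side slope z = 2.9: A = (b + zy)y = (2.82 + 2.9×4.37)×4.37 = 67.7 m²; P = b + 2y√(1+z²) = 2.82 + 2×4.37×3.068 = 29.63 m. Hydraulic radius R = A/P = 67.7/29.63 = 2.285 m. Q_A = (1/0.016)·67.7·2.285^(2/3)·√0.0022 = 344.3 m³/s.
Channel B: With bottom width b = 2.11 m and side slope z = 1.6: A = (b + zy)y = (2.11 + 1.6×1.97)×1.97 = 10.37 m²; P = b + 2y√(1+z²) = 2.11 + 2×1.97×1.887 = 9.544 m. Hydraulic radius R = A/P = 10.37/9.544 = 1.086 m. Q_B = (1/0.016)·10.37·1.086^(2/3)·√0.0022 = 32.11 m³/s.
Q_A = 344.3 m³/s vs Q_B = 32.11 m³/s, so channel A carries more.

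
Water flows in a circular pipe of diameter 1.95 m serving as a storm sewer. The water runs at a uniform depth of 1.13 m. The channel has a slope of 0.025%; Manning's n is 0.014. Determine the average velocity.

For a circular section of diameter D = 1.95 m at depth y = 1.13 m, the central angle is θ = 2 arccos(1 − 2y/D) = 3.461 rad. Then A = (D²/8)(θ − sin θ) = 1.794 m² and P = Dθ/2 = 3.374 m.
Hydraulic radius R = A/P = 1.794/3.374 = 0.5317 m.
From Manning's equation, V = (1/n) R^(2/3) S^(1/2) = (1/0.014) × 0.5317^(2/3) × 0.00025^(1/2) = 0.741 m/s.

V = 0.741 m/s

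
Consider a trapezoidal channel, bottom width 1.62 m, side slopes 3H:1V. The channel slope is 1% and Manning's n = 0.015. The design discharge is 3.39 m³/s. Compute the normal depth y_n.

y_n = 0.415 m

Manning's equation rearranged: A R^(2/3) = nQ / (1·√S) = 0.015 × 3.39 / (√0.01) = 0.5085.
Trying y = 0.327 m: A R^(2/3) = 0.3198 — short.
Trying y = 0.502 m: A R^(2/3) = 0.7452 — over.
Trying y = 0.415 m: A R^(2/3) = 0.509 — close enough.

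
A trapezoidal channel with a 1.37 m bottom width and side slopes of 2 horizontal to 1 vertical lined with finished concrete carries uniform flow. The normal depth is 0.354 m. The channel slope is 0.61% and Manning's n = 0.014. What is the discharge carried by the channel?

With bottom width b = 1.37 m and side slope z = 2: A = (b + zy)y = (1.37 + 2×0.354)×0.354 = 0.7356 m²; P = b + 2y√(1+z²) = 1.37 + 2×0.354×2.236 = 2.953 m.
Hydraulic radius R = A/P = 0.7356/2.953 = 0.2491 m.
Manning's equation: Q = (1/n) A R^(2/3) S^(1/2) = (1/0.014) × 0.7356 × 0.2491^(2/3) × 0.0061^(1/2) = 1.62 m³/s.

Q = 1.62 m³/s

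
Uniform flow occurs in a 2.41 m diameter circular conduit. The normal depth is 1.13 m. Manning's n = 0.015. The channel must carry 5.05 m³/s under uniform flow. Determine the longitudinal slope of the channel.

S = 0.0027

For a circular section of diameter D = 2.41 m at depth y = 1.13 m, the central angle is θ = 2 arccos(1 − 2y/D) = 3.017 rad. Then A = (D²/8)(θ − sin θ) = 2.1 m² and P = Dθ/2 = 3.636 m.
Hydraulic radius R = A/P = 2.1/3.636 = 0.5777 m.
From Manning's equation, S = [nQ / (1 A R^(2/3))]² = [0.015 × 5.05 / (1 × 2.1 × 0.5777^(2/3))]² = 0.0027.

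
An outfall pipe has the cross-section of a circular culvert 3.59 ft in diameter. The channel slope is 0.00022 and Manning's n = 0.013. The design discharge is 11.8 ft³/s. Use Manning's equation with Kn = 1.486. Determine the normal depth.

y_n = 2.3 ft

Manning's equation rearranged: A R^(2/3) = nQ / (1.486·√S) = 0.013 × 11.8 / (1.486 × √0.00022) = 6.96.
Trying y = 2.6 ft: A R^(2/3) = 8.235 — too large.
Trying y = 2.3 ft: A R^(2/3) = 6.977 — matches.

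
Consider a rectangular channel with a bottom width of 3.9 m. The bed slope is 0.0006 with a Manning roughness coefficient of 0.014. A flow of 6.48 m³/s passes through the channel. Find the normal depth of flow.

y_n = 1.17 m

Manning's equation rearranged: A R^(2/3) = nQ / (1·√S) = 0.014 × 6.48 / (√0.0006) = 3.704.
Trying y = 1.46 m: A R^(2/3) = 5.049 — too large.
Trying y = 0.799 m: A R^(2/3) = 2.134 — too small.
Trying y = 1.17 m: A R^(2/3) = 3.704 — matches.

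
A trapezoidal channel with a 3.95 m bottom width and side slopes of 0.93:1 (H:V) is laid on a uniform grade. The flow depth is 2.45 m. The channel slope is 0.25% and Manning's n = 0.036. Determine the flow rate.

With bottom width b = 3.95 m and side slope z = 0.93: A = (b + zy)y = (3.95 + 0.93×2.45)×2.45 = 15.26 m²; P = b + 2y√(1+z²) = 3.95 + 2×2.45×1.366 = 10.64 m.
Hydraulic radius R = A/P = 15.26/10.64 = 1.434 m.
Manning's equation: Q = (1/n) A R^(2/3) S^(1/2) = (1/0.036) × 15.26 × 1.434^(2/3) × 0.0025^(1/2) = 27 m³/s.

Q = 27 m³/s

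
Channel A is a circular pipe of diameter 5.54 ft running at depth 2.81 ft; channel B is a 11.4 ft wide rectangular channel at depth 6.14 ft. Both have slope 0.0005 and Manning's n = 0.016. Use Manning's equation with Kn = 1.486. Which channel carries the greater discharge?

Channel A: For a circular section of diameter D = 5.54 ft at depth y = 2.81 ft, the central angle is θ = 2 arccos(1 − 2y/D) = 3.17 rad. Then A = (D²/8)(θ − sin θ) = 12.27 ft² and P = Dθ/2 = 8.782 ft. Hydraulic radius R = A/P = 12.27/8.782 = 1.398 ft. Q_A = (1.486/0.016)·12.27·1.398^(2/3)·√0.0005 = 31.86 ft³/s.
Channel B: Flow area A = b·y = 11.4 × 6.14 = 70 ft². Wetted perimeter P = b + 2y = 11.4 + 2×6.14 = 23.68 ft. Hydraulic radius R = A/P = 70/23.68 = 2.956 ft. Q_B = (1.486/0.016)·70·2.956^(2/3)·√0.0005 = 299.4 ft³/s.
Q_A = 31.86 ft³/s vs Q_B = 299.4 ft³/s, so channel B carries more.

channel B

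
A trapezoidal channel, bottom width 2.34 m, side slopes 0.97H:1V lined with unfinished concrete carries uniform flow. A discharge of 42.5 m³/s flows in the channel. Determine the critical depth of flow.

At critical depth, Q² T / (g A³) = 1, i.e. A³/T = Q²/g = 42.5²/9.81 = 184.1.
Try y = 2.64 m: A³/T = 290.3 — high.
Try y = 2.35 m: A³/T = 185.4 — matches.

y_c = 2.35 m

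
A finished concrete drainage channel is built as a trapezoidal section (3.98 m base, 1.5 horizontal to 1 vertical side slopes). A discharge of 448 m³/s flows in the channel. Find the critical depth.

At critical depth, Q² T / (g A³) = 1, i.e. A³/T = Q²/g = 448²/9.81 = 20460.
Trying y = 4.21 m: A³/T = 4902 — short.
Trying y = 7.13 m: A³/T = 45150 — over.
Trying y = 5.93 m: A³/T = 20440 — close enough.

y_c = 5.93 m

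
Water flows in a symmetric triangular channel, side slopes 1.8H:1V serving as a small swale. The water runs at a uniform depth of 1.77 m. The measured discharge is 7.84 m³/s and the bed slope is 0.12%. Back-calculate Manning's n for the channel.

For a triangular section with side slope z = 1.8: A = zy² = 1.8×1.77² = 5.639 m²; P = 2y√(1+z²) = 2×1.77×2.059 = 7.289 m.
Hydraulic radius R = A/P = 5.639/7.289 = 0.7736 m.
Rearranging Manning's equation: n = (1/Q) A R^(2/3) S^(1/2) = (1/7.84) × 5.639 × 0.7736^(2/3) × √0.0012 = 0.021.

n = 0.021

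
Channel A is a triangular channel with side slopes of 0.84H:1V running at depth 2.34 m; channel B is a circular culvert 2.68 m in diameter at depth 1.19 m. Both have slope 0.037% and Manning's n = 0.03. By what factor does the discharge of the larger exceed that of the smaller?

2.17

Channel A: For a triangular section with side slope z = 0.84: A = zy² = 0.84×2.34² = 4.6 m²; P = 2y√(1+z²) = 2×2.34×1.306 = 6.112 m. Hydraulic radius R = A/P = 4.6/6.112 = 0.7525 m. Q_A = (1/0.03)·4.6·0.7525^(2/3)·√0.00037 = 2.44 m³/s.
Channel B: For a circular section of diameter D = 2.68 m at depth y = 1.19 m, the central angle is θ = 2 arccos(1 − 2y/D) = 2.917 rad. Then A = (D²/8)(θ − sin θ) = 2.419 m² and P = Dθ/2 = 3.909 m. Hydraulic radius R = A/P = 2.419/3.909 = 0.6189 m. Q_B = (1/0.03)·2.419·0.6189^(2/3)·√0.00037 = 1.127 m³/s.
The larger discharge is 2.44 m³/s and the smaller is 1.127 m³/s; the ratio is 2.17.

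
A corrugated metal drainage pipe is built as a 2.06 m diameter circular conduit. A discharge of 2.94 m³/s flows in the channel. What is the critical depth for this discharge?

At critical depth, Q² T / (g A³) = 1, i.e. A³/T = Q²/g = 2.94²/9.81 = 0.8811.
At y = 0.682 m: A³/T = 0.4613 — short.
At y = 0.999 m: A³/T = 1.999 — over.
At y = 0.807 m: A³/T = 0.8824 — ≈ 0.8811.

y_c = 0.807 m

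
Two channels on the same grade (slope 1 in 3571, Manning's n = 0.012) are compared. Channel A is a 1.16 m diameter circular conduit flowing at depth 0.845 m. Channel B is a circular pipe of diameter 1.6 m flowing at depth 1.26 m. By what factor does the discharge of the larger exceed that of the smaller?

Channel A: For a circular section of diameter D = 1.16 m at depth y = 0.845 m, the central angle is θ = 2 arccos(1 − 2y/D) = 4.091 rad. Then A = (D²/8)(θ − sin θ) = 0.8248 m² and P = Dθ/2 = 2.373 m. Hydraulic radius R = A/P = 0.8248/2.373 = 0.3476 m. Q_A = (1/0.012)·0.8248·0.3476^(2/3)·√0.00028 = 0.5686 m³/s.
Channel B: For a circular section of diameter D = 1.6 m at depth y = 1.26 m, the central angle is θ = 2 arccos(1 − 2y/D) = 4.367 rad. Then A = (D²/8)(θ − sin θ) = 1.698 m² and P = Dθ/2 = 3.493 m. Hydraulic radius R = A/P = 1.698/3.493 = 0.4862 m. Q_B = (1/0.012)·1.698·0.4862^(2/3)·√0.00028 = 1.464 m³/s.
The larger discharge is 1.464 m³/s and the smaller is 0.5686 m³/s; the ratio is 2.58.

2.58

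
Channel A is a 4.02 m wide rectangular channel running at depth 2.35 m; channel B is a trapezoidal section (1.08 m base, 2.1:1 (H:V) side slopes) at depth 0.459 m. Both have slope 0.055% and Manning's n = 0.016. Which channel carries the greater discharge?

Channel A: Flow area A = b·y = 4.02 × 2.35 = 9.447 m². Wetted perimeter P = b + 2y = 4.02 + 2×2.35 = 8.72 m. Hydraulic radius R = A/P = 9.447/8.72 = 1.083 m. Q_A = (1/0.016)·9.447·1.083^(2/3)·√0.00055 = 14.61 m³/s.
Channel B: With bottom width b = 1.08 m and side slope z = 2.1: A = (b + zy)y = (1.08 + 2.1×0.459)×0.459 = 0.9382 m²; P = b + 2y√(1+z²) = 1.08 + 2×0.459×2.326 = 3.215 m. Hydraulic radius R = A/P = 0.9382/3.215 = 0.2918 m. Q_B = (1/0.016)·0.9382·0.2918^(2/3)·√0.00055 = 0.6049 m³/s.
Q_A = 14.61 m³/s vs Q_B = 0.6049 m³/s, so channel A carries more.

channel A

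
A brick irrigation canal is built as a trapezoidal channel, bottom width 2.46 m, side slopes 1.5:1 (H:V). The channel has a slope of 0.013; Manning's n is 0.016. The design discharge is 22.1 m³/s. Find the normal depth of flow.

Manning's equation rearranged: A R^(2/3) = nQ / (1·√S) = 0.016 × 22.1 / (√0.013) = 3.101.
Trying y = 1.21 m: A R^(2/3) = 4.301 — high.
Trying y = 1.02 m: A R^(2/3) = 3.095 — close enough.

y_n = 1.02 m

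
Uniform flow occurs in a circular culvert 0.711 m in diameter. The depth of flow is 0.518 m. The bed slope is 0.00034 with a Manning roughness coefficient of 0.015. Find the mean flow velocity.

For a circular section of diameter D = 0.711 m at depth y = 0.518 m, the central angle is θ = 2 arccos(1 − 2y/D) = 4.091 rad. Then A = (D²/8)(θ − sin θ) = 0.3099 m² and P = Dθ/2 = 1.454 m.
Hydraulic radius R = A/P = 0.3099/1.454 = 0.2131 m.
From Manning's equation, V = (1/n) R^(2/3) S^(1/2) = (1/0.015) × 0.2131^(2/3) × 0.00034^(1/2) = 0.439 m/s.

V = 0.439 m/s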